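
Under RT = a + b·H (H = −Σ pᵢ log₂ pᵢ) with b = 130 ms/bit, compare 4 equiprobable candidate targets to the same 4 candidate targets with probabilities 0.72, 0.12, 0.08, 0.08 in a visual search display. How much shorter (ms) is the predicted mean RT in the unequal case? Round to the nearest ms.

Equiprobable entropy H₀ = log₂ 4 = 2.0000 bits.
Skewed entropy H = −Σ pᵢ log₂ pᵢ = 1.2913 bits.
ΔRT = b·(H₀ − H) = 130 × 0.7087 = 92.13 ms.

92 ms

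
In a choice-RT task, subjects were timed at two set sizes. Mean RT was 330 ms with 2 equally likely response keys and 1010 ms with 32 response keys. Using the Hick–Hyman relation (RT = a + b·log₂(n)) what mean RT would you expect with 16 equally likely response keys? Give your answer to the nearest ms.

840 ms

Fit slope and intercept:
  b = (1010 − 330) / (log₂ 32 − log₂ 2) = 680 / (5 − 1) = 170 ms/bit
  a = 330 − 170 × 1 = 160 ms
Then RT(16) = 160 + 170 × log₂ 16 = 160 + 170 × 4 ≈ 840.000 ms.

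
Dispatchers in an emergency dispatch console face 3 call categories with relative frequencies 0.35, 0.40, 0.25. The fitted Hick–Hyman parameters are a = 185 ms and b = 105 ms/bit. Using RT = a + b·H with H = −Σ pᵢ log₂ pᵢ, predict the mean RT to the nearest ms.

349 ms

Entropy contributions −pᵢ log₂ pᵢ: 0.5301, 0.5288, 0.5000; sum H = 1.5589 bits.
RT = a + bH = 185 + 105·1.5589 = 348.68 ms.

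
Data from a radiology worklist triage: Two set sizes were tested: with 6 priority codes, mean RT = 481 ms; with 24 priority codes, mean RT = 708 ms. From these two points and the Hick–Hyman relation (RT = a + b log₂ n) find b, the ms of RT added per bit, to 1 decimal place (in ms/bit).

The slope on a log₂ axis is (708 − 481) / (4.5850 − 2.5850) = 113.500 ms/bit.

113.5 ms/bit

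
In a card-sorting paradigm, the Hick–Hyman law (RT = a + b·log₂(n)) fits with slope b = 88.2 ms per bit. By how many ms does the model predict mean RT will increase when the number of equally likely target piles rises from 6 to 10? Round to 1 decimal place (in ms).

ΔRT = (a + b log₂ n₂) − (a + b log₂ n₁) = b·(log₂ n₂ − log₂ n₁).
log₂(10) − log₂(6) = 3.3219 − 2.5850 = 0.7370.
ΔRT = 88.2 × 0.7370 = 65.000 ms.

65.0 ms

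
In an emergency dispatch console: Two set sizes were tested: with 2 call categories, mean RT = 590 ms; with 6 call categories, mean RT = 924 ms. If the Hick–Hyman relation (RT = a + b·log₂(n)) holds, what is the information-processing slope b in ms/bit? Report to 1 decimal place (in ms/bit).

210.7 ms/bit

b = (RT₂ − RT₁)/(log₂ n₂ − log₂ n₁) = (924 − 590)/(2.5850 − 1) = 210.731 ms/bit.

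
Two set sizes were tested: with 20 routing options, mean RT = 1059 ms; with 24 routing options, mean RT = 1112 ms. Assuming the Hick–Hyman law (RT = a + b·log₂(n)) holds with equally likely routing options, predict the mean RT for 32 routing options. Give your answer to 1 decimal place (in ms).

Fit slope and intercept:
  b = (1112 − 1059) / (log₂ 24 − log₂ 20) = 53 / (4.5850 − 4.3219) = 201.495 ms/bit
  a = 1059 − 201.495 × 4.3219 = 188.155 ms
Then RT(32) = 188.155 + 201.495 × log₂ 32 = 188.155 + 201.495 × 5 ≈ 1195.628 ms.

1195.6 ms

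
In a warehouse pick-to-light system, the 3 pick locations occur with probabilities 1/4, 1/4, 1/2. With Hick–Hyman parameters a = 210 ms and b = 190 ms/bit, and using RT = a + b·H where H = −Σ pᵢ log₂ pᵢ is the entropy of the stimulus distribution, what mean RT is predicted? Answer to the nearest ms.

H = −Σ pᵢ log₂ pᵢ = 0.25·2 + 0.25·2 + 0.5·1 = 1.500 bits.
RT = 210 + 190 × 1.500 = 495.00 ms.

495 ms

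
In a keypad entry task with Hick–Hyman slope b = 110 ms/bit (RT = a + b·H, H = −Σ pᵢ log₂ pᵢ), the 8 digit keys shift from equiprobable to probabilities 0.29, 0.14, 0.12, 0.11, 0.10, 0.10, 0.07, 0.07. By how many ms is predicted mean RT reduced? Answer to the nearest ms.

Equiprobable entropy H₀ = log₂ 8 = 3.0000 bits.
Skewed entropy H = −Σ pᵢ log₂ pᵢ = 2.8339 bits.
ΔRT = b·(H₀ − H) = 110 × 0.1661 = 18.27 ms.

18 ms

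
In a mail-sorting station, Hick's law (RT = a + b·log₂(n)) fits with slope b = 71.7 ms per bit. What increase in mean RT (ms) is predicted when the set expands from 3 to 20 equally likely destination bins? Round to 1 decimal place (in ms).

196.2 ms

ΔRT = (a + b log₂ n₂) − (a + b log₂ n₁) = b·(log₂ n₂ − log₂ n₁).
log₂(20) − log₂(3) = 4.3219 − 1.5850 = 2.7370.
ΔRT = 71.7 × 2.7370 = 196.240 ms.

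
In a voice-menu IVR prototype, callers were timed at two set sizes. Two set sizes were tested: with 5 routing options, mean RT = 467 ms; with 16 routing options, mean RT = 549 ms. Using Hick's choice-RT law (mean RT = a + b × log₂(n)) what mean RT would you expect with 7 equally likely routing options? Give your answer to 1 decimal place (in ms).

RT is linear in log₂ n, so two points fix the line:
  b = (549 − 467) / (log₂ 16 − log₂ 5) = 82 / (4 − 2.3219) = 48.866 ms/bit
  a = 467 − 48.866 × 2.3219 = 353.538 ms
Then RT(7) = 353.538 + 48.866 × log₂ 7 = 353.538 + 48.866 × 2.8074 ≈ 490.721 ms.

490.7 ms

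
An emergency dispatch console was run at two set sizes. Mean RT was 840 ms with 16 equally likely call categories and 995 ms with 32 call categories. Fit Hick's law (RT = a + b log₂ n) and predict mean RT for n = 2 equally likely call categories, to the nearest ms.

375 ms

Fit slope and intercept:
  b = (995 − 840) / (log₂ 32 − log₂ 16) = 155 / (5 − 4) = 155 ms/bit
  a = 840 − 155 × 4 = 220 ms
Then RT(2) = 220 + 155 × log₂ 2 = 220 + 155 × 1 ≈ 375.000 ms.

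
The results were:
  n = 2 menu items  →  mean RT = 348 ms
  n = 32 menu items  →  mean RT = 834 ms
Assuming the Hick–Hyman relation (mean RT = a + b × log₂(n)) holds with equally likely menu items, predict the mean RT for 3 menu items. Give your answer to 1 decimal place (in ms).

With log₂ n on the abscissa the relation is linear; from the two conditions:
  b = (834 − 348) / (log₂ 32 − log₂ 2) = 486 / (5 − 1) = 121.500 ms/bit
  a = 348 − 121.500 × 1 = 226.500 ms
Then RT(3) = 226.500 + 121.500 × log₂ 3 = 226.500 + 121.500 × 1.5850 ≈ 419.073 ms.

419.1 ms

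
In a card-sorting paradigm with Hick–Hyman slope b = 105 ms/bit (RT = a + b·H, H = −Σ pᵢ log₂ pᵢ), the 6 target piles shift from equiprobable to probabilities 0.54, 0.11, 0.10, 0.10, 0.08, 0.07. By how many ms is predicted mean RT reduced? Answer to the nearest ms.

Equiprobable entropy H₀ = log₂ 6 = 2.5850 bits.
Skewed entropy H = −Σ pᵢ log₂ pᵢ = 2.0548 bits.
ΔRT = b·(H₀ − H) = 105 × 0.5302 = 55.67 ms.

56 ms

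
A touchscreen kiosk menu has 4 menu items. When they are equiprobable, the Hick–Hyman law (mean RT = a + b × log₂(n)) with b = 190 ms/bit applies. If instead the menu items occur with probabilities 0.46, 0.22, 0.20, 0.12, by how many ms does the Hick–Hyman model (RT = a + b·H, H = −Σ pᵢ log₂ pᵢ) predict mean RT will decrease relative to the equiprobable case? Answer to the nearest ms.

Equiprobable entropy H₀ = log₂ 4 = 2.0000 bits.
Skewed entropy H = −Σ pᵢ log₂ pᵢ = 1.8274 bits.
ΔRT = b·(H₀ − H) = 190 × 0.1726 = 32.80 ms.

33 ms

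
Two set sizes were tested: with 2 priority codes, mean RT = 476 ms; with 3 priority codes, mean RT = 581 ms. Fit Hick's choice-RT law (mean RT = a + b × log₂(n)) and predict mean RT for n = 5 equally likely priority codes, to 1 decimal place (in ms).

713.3 ms

RT is linear in log₂ n, so two points fix the line:
  b = (581 − 476) / (log₂ 3 − log₂ 2) = 105 / (1.5850 − 1) = 179.499 ms/bit
  a = 476 − 179.499 × 1 = 296.501 ms
Then RT(5) = 296.501 + 179.499 × log₂ 5 = 296.501 + 179.499 × 2.3219 ≈ 713.284 ms.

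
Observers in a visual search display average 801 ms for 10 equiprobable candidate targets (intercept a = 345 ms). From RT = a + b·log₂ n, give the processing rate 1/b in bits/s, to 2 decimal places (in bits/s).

7.28 bits/s

Choice component = 801 − 345 = 456 ms over log₂(10) = 3.3219 bits.
b = 456 / 3.3219 = 137.270 ms/bit, so 1/b = 7.285 bits/s.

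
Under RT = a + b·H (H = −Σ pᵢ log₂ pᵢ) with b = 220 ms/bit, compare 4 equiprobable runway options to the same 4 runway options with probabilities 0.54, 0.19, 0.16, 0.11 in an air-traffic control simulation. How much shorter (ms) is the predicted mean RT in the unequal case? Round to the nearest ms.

The RT saving is b·ΔH. Equiprobable H₀ = log₂(4) = 2.0000 bits; with the given probabilities H = 1.7086 bits.
b·(H₀ − H) = 220 × (2.0000 − 1.7086) = 64.11 ms.

64 ms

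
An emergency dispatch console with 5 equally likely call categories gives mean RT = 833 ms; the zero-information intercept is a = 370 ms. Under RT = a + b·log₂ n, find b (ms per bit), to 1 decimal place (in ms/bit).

199.4 ms/bit

log₂(5) = 2.3219 bits.
b = (RT − a)/log₂ n = (833 − 370) / 2.3219 = 199.403 ms/bit.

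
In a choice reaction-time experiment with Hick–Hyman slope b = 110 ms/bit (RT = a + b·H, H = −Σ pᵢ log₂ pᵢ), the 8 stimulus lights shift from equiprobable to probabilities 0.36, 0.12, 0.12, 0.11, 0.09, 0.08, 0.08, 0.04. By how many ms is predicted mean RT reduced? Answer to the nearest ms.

33 ms

The RT saving is b·ΔH. Equiprobable H₀ = log₂(8) = 3.0000 bits; with the given probabilities H = 2.6965 bits.
b·(H₀ − H) = 110 × (3.0000 − 2.6965) = 33.39 ms.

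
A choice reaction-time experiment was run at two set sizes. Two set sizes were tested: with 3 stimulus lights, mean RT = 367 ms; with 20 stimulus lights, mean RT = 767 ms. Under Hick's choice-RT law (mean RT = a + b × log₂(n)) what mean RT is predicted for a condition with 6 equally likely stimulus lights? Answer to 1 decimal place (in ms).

513.1 ms

Solve the two-equation system in a and b:
  b = (767 − 367) / (log₂ 20 − log₂ 3) = 400 / (4.3219 − 1.5850) = 146.147 ms/bit
  a = 367 − 146.147 × 1.5850 = 135.362 ms
Then RT(6) = 135.362 + 146.147 × log₂ 6 = 135.362 + 146.147 × 2.5850 ≈ 513.147 ms.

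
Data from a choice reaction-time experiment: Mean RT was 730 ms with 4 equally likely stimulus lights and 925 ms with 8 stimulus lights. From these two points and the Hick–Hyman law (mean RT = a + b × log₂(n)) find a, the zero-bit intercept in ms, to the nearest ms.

b = (RT₂ − RT₁)/(log₂ n₂ − log₂ n₁) = (925 − 730)/(3 − 2) = 195 ms/bit.
a = RT₁ − b·log₂ n₁ = 730 − 195 × 2 = 340.000 ms.

340 ms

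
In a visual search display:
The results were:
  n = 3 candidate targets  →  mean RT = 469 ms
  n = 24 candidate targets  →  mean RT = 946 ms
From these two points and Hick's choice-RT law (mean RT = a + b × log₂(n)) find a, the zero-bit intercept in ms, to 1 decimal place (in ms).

Slope: b = (946 − 469) / (log₂ 24 − log₂ 3) = 477/3.0000 = 159.000 ms/bit.
Intercept: a = 469 − 159.000·log₂(3) = 216.991 ms.

217.0 ms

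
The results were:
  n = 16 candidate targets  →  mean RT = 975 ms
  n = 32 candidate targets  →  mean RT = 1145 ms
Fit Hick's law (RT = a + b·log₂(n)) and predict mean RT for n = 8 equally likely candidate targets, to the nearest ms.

Solve the two-equation system in a and b:
  b = (1145 − 975) / (log₂ 32 − log₂ 16) = 170 / (5 − 4) = 170 ms/bit
  a = 975 − 170 × 4 = 295 ms
Then RT(8) = 295 + 170 × log₂ 8 = 295 + 170 × 3 ≈ 805.000 ms.

805 ms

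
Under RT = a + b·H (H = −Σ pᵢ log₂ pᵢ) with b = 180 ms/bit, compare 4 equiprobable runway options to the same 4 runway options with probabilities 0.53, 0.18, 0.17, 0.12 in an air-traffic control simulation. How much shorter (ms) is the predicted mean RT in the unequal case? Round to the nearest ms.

48 ms

The RT saving is b·ΔH. Equiprobable H₀ = log₂(4) = 2.0000 bits; with the given probabilities H = 1.7324 bits.
b·(H₀ − H) = 180 × (2.0000 − 1.7324) = 48.17 ms.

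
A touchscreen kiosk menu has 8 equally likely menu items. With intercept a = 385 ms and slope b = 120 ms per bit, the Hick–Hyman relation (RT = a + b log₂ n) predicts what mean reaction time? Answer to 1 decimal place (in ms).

log₂(8) = 3 bits, so RT = 385 + 120 × 3 ≈ 745.000 ms.

745.0 ms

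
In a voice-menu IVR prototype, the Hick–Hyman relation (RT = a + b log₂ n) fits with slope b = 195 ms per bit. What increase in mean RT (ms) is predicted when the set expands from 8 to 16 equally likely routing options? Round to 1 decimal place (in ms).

ΔRT = (a + b log₂ n₂) − (a + b log₂ n₁) = b·(log₂ n₂ − log₂ n₁).
log₂(16) − log₂(8) = log₂(16/8) = log₂(2) = 1.
ΔRT = 195 × 1.0000 = 195.000 ms.

195.0 ms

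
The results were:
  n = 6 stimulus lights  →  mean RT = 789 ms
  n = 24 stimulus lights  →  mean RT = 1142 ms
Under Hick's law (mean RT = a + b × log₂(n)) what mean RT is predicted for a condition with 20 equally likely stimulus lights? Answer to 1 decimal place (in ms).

1095.6 ms

Fit slope and intercept:
  b = (1142 − 789) / (log₂ 24 − log₂ 6) = 353 / (4.5850 − 2.5850) = 176.500 ms/bit
  a = 789 − 176.500 × 2.5850 = 332.754 ms
Then RT(20) = 332.754 + 176.500 × log₂ 20 = 332.754 + 176.500 × 4.3219 ≈ 1095.574 ms.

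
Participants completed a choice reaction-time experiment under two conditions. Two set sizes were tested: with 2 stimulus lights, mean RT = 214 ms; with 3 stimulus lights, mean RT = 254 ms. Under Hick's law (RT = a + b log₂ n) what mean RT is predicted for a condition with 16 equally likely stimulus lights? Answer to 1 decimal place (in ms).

419.1 ms

RT is linear in log₂ n, so two points fix the line:
  b = (254 − 214) / (log₂ 3 − log₂ 2) = 40 / (1.5850 − 1) = 68.380 ms/bit
  a = 214 − 68.380 × 1 = 145.620 ms
Then RT(16) = 145.620 + 68.380 × log₂ 16 = 145.620 + 68.380 × 4 ≈ 419.141 ms.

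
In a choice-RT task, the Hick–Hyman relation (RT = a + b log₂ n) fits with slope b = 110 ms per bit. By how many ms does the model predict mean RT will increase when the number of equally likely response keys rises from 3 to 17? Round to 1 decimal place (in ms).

The intercept a cancels: ΔRT = b·(log₂ n₂ − log₂ n₁) = b·log₂(n₂/n₁).
log₂(17) − log₂(3) = 4.0875 − 1.5850 = 2.5025.
ΔRT = 110 × 2.5025 = 275.275 ms.

275.3 ms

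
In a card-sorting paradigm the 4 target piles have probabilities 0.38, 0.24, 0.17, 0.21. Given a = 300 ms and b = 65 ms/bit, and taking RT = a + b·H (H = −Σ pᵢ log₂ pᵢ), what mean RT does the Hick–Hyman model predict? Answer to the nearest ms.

426 ms

H = 0.38·log₂(1/0.38) + 0.24·log₂(1/0.24) + 0.17·log₂(1/0.17) + 0.21·log₂(1/0.21) = 1.9320 bits.
RT = 300 + 65 × 1.9320 = 425.58 ms.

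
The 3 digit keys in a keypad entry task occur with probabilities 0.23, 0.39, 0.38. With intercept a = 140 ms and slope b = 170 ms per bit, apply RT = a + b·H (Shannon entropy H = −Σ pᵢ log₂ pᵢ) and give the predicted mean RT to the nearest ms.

403 ms

H = 0.23·log₂(1/0.23) + 0.39·log₂(1/0.39) + 0.38·log₂(1/0.38) = 1.5479 bits.
RT = 140 + 170 × 1.5479 = 403.15 ms.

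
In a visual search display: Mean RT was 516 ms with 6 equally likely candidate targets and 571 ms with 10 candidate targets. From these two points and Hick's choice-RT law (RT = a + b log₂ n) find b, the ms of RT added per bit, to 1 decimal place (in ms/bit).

74.6 ms/bit

Slope: b = (571 − 516) / (log₂ 10 − log₂ 6) = 55/0.7370 = 74.630 ms/bit.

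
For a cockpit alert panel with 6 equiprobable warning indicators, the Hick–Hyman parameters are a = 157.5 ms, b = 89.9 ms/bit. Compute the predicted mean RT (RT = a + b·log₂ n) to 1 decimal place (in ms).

389.9 ms

log₂(6) = 2.5850 bits, so RT = 157.5 + 89.9 × 2.5850 ≈ 389.888 ms.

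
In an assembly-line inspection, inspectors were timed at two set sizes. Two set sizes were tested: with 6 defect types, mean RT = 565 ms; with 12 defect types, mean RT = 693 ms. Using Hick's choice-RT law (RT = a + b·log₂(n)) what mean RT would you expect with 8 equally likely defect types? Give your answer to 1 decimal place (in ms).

With log₂ n on the abscissa the relation is linear; from the two conditions:
  b = (693 − 565) / (log₂ 12 − log₂ 6) = 128 / (3.5850 − 2.5850) = 128.000 ms/bit
  a = 565 − 128.000 × 2.5850 = 234.125 ms
Then RT(8) = 234.125 + 128.000 × log₂ 8 = 234.125 + 128.000 × 3 ≈ 618.125 ms.

618.1 ms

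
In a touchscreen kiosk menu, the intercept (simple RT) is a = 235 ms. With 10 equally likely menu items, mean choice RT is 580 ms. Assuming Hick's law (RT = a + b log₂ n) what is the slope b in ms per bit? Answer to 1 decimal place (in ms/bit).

b = (580 − 235) / log₂(10) = 345 / 3.3219 = 103.855 ms/bit.

103.9 ms/bit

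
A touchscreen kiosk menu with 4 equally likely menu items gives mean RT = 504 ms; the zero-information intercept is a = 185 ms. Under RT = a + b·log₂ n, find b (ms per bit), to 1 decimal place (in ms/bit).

4 alternatives carry log₂ 4 = 2 bits; the choice cost is 504 − 185 = 319 ms, so b = 319/2 = 159.500 ms/bit.

159.5 ms/bit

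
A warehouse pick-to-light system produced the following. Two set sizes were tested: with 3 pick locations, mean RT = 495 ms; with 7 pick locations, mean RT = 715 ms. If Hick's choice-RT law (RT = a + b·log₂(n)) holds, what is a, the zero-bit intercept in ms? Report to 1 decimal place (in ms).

Slope: b = (715 − 495) / (log₂ 7 − log₂ 3) = 220/1.2224 = 179.975 ms/bit.
a = RT₁ − b·log₂ n₁ = 495 − 179.975 × 1.5850 = 209.746 ms.

209.7 ms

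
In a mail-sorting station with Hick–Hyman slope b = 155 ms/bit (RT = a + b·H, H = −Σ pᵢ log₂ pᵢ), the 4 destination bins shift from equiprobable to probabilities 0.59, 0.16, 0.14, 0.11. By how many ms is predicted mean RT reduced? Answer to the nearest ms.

59 ms

The RT saving is b·ΔH. Equiprobable H₀ = log₂(4) = 2.0000 bits; with the given probabilities H = 1.6195 bits.
b·(H₀ − H) = 155 × (2.0000 − 1.6195) = 58.97 ms.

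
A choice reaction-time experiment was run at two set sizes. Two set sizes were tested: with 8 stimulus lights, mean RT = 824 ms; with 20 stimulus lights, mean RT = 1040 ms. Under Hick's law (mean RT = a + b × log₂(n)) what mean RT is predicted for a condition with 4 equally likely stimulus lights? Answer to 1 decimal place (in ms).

Solve the two-equation system in a and b:
  b = (1040 − 824) / (log₂ 20 − log₂ 8) = 216 / (4.3219 − 3) = 163.398 ms/bit
  a = 824 − 163.398 × 3 = 333.807 ms
Then RT(4) = 333.807 + 163.398 × log₂ 4 = 333.807 + 163.398 × 2 ≈ 660.602 ms.

660.6 ms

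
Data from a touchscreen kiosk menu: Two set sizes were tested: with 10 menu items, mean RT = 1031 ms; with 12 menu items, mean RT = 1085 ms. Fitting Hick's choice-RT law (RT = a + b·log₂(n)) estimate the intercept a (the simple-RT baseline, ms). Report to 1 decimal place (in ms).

349.0 ms

The slope on a log₂ axis is (1085 − 1031) / (3.5850 − 3.3219) = 205.296 ms/bit.
a = RT₁ − b·log₂ n₁ = 1031 − 205.296 × 3.3219 = 349.020 ms.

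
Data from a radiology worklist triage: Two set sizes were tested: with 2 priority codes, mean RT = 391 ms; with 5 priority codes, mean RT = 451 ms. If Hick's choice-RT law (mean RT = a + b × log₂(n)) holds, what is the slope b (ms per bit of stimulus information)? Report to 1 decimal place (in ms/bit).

45.4 ms/bit

b = (RT₂ − RT₁)/(log₂ n₂ − log₂ n₁) = (451 − 391)/(2.3219 − 1) = 45.388 ms/bit.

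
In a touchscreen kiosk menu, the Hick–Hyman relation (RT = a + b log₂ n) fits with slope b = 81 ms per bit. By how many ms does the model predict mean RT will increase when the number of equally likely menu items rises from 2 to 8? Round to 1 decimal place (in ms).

Only the slope matters, since a is common to both: ΔRT = b·log₂(n₂/n₁).
log₂(8) − log₂(2) = log₂(8/2) = log₂(4) = 2.
ΔRT = 81 × 2.0000 = 162.000 ms.

162.0 ms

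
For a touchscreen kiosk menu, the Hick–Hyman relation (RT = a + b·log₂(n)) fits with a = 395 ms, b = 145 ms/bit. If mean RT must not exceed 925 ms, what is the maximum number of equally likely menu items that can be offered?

12

Information budget: (925 − 395)/145 = 3.6552 bits, so n ≤ 2^3.6552 = 12.598 → at most 12.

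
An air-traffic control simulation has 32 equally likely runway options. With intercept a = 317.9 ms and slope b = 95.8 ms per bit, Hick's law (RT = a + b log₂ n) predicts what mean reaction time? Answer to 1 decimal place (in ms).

796.9 ms

log₂(32) = 5 bits, so RT = 317.9 + 95.8 × 5 ≈ 796.900 ms.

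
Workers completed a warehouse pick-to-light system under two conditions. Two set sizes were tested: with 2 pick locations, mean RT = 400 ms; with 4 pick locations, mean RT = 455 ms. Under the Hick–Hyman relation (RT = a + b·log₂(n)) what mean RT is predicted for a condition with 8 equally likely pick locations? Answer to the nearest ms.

510 ms

RT is linear in log₂ n, so two points fix the line:
  b = (455 − 400) / (log₂ 4 − log₂ 2) = 55 / (2 − 1) = 55 ms/bit
  a = 400 − 55 × 1 = 345 ms
Then RT(8) = 345 + 55 × log₂ 8 = 345 + 55 × 3 ≈ 510.000 ms.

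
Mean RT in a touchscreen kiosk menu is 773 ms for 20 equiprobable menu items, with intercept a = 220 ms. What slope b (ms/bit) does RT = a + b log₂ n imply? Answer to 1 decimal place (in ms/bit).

128.0 ms/bit

log₂(20) = 4.3219 bits.
b = (RT − a)/log₂ n = (773 − 220) / 4.3219 = 127.952 ms/bit.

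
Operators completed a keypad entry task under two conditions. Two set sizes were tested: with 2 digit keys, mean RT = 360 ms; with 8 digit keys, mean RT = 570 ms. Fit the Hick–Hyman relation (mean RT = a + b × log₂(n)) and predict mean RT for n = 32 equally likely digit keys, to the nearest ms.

780 ms

RT is linear in log₂ n, so two points fix the line:
  b = (570 − 360) / (log₂ 8 − log₂ 2) = 210 / (3 − 1) = 105 ms/bit
  a = 360 − 105 × 1 = 255 ms
Then RT(32) = 255 + 105 × log₂ 32 = 255 + 105 × 5 ≈ 780.000 ms.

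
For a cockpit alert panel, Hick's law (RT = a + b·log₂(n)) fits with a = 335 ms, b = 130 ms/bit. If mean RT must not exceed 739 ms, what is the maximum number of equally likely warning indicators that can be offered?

Information budget: (739 − 335)/130 = 3.1077 bits, so n ≤ 2^3.1077 = 8.620 → at most 8.

8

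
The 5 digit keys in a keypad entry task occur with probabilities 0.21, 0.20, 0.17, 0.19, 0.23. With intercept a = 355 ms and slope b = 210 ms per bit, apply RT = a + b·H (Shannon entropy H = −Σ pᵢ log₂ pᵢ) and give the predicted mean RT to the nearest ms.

Entropy contributions −pᵢ log₂ pᵢ: 0.4728, 0.4644, 0.4346, 0.4552, 0.4877; sum H = 2.3147 bits.
RT = a + bH = 355 + 210·2.3147 = 841.08 ms.

841 ms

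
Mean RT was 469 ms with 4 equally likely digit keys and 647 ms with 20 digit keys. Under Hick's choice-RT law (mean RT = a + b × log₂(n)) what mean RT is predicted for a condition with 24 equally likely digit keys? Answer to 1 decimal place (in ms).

667.2 ms

RT is linear in log₂ n, so two points fix the line:
  b = (647 − 469) / (log₂ 20 − log₂ 4) = 178 / (4.3219 − 2) = 76.660 ms/bit
  a = 469 − 76.660 × 2 = 315.679 ms
Then RT(24) = 315.679 + 76.660 × log₂ 24 = 315.679 + 76.660 × 4.5850 ≈ 667.164 ms.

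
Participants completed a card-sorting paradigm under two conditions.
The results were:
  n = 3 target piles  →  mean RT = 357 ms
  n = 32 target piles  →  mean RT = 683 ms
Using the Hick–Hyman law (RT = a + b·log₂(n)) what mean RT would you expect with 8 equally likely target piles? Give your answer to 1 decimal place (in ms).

Fit slope and intercept:
  b = (683 − 357) / (log₂ 32 − log₂ 3) = 326 / (5 − 1.5850) = 95.460 ms/bit
  a = 357 − 95.460 × 1.5850 = 205.699 ms
Then RT(8) = 205.699 + 95.460 × log₂ 8 = 205.699 + 95.460 × 3 ≈ 492.080 ms.

492.1 ms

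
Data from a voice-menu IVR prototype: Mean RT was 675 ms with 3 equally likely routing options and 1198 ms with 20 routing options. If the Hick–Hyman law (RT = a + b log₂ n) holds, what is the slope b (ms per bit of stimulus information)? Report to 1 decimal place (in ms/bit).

Slope: b = (1198 − 675) / (log₂ 20 − log₂ 3) = 523/2.7370 = 191.088 ms/bit.

191.1 ms/bit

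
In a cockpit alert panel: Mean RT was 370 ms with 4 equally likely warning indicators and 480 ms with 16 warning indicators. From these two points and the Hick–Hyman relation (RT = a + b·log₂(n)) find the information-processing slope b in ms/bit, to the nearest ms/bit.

The slope on a log₂ axis is (480 − 370) / (4 − 2) = 55 ms/bit.

55 ms/bit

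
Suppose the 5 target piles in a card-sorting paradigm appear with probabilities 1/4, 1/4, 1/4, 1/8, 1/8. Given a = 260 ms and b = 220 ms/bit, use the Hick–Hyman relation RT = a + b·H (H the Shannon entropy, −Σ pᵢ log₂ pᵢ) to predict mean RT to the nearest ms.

Each term −pᵢ log₂ pᵢ: 0.25·2 + 0.25·2 + 0.25·2 + 0.125·3 + 0.125·3; summed, H = 2.250 bits.
Mean RT = a + bH = 260 + 220·2.250 = 755.00 ms.

755 ms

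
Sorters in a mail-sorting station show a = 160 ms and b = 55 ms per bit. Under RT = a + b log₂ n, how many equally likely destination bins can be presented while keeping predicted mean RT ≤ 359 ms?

55·log₂ n ≤ 359 − 160 = 199, giving log₂ n ≤ 3.6182 and n ≤ 12.280. The largest whole number is 12.

12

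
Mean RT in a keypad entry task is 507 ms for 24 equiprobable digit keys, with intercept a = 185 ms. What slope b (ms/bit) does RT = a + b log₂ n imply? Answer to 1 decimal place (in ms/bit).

70.2 ms/bit

log₂(24) = 4.5850 bits.
b = (RT − a)/log₂ n = (507 − 185) / 4.5850 = 70.230 ms/bit.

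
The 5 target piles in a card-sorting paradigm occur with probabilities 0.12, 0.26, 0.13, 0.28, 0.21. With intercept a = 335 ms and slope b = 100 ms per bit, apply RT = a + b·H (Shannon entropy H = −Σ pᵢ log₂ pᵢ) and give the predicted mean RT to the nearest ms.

H = 0.12·log₂(1/0.12) + 0.26·log₂(1/0.26) + 0.13·log₂(1/0.13) + 0.28·log₂(1/0.28) + 0.21·log₂(1/0.21) = 2.2420 bits.
RT = 335 + 100 × 2.2420 = 559.20 ms.

559 ms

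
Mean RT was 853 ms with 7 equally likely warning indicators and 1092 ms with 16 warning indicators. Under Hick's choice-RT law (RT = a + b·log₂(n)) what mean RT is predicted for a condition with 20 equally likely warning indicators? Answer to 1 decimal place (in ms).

RT is linear in log₂ n, so two points fix the line:
  b = (1092 − 853) / (log₂ 16 − log₂ 7) = 239 / (4 − 2.8074) = 200.395 ms/bit
  a = 853 − 200.395 × 2.8074 = 290.420 ms
Then RT(20) = 290.420 + 200.395 × log₂ 20 = 290.420 + 200.395 × 4.3219 ≈ 1156.513 ms.

1156.5 ms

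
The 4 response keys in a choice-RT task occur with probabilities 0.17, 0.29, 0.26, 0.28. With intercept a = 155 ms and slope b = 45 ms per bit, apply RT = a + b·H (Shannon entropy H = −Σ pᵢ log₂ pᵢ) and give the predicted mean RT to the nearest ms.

244 ms

H = 0.17·log₂(1/0.17) + 0.29·log₂(1/0.29) + 0.26·log₂(1/0.26) + 0.28·log₂(1/0.28) = 1.9720 bits.
RT = 155 + 45 × 1.9720 = 243.74 ms.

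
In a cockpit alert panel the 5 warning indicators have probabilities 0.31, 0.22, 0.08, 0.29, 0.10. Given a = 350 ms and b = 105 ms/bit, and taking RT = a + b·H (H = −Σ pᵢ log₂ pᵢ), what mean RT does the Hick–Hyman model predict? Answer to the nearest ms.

H = 0.31·log₂(1/0.31) + 0.22·log₂(1/0.22) + 0.08·log₂(1/0.08) + 0.29·log₂(1/0.29) + 0.10·log₂(1/0.10) = 2.1460 bits.
RT = 350 + 105 × 2.1460 = 575.33 ms.

575 ms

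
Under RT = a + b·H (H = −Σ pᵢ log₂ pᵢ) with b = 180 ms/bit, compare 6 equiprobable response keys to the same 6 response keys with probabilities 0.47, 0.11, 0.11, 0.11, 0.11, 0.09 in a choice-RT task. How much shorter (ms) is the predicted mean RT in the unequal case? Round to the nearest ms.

Equiprobable entropy H₀ = log₂ 6 = 2.5850 bits.
Skewed entropy H = −Σ pᵢ log₂ pᵢ = 2.2258 bits.
ΔRT = b·(H₀ − H) = 180 × 0.3592 = 64.66 ms.

65 ms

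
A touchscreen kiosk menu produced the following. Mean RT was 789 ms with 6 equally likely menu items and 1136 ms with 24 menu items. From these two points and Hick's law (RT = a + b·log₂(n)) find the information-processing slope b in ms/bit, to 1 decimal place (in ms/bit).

The slope on a log₂ axis is (1136 − 789) / (4.5850 − 2.5850) = 173.500 ms/bit.

173.5 ms/bit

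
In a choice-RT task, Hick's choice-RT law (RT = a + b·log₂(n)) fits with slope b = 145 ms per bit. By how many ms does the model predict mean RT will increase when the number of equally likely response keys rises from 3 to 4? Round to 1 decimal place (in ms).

60.2 ms

Only the slope matters, since a is common to both: ΔRT = b·log₂(n₂/n₁).
log₂(4) − log₂(3) = 2 − 1.5850 = 0.4150.
ΔRT = 145 × 0.4150 = 60.180 ms.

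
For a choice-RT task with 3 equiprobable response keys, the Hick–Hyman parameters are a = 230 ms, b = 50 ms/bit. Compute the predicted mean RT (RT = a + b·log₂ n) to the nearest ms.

log₂(3) = 1.5850 bits, so RT = 230 + 50 × 1.5850 ≈ 309.248 ms.

309 ms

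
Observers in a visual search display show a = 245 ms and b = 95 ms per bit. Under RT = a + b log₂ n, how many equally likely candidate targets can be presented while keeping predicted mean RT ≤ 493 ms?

6

Set 245 + 95·log₂ n ≤ 493 → log₂ n ≤ (493 − 245)/95 = 2.6105.
So n ≤ 2^2.6105 = 6.107; the largest integer n is 6.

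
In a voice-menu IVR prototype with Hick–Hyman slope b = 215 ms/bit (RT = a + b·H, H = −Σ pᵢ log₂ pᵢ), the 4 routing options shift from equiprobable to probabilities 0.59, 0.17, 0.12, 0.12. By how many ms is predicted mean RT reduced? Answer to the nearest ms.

82 ms

Equiprobable entropy H₀ = log₂ 4 = 2.0000 bits.
Skewed entropy H = −Σ pᵢ log₂ pᵢ = 1.6178 bits.
ΔRT = b·(H₀ − H) = 215 × 0.3822 = 82.17 ms.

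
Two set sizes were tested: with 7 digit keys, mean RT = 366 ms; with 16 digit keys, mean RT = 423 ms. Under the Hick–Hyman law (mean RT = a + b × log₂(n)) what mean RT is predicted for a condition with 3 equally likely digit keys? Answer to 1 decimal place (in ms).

RT is linear in log₂ n, so two points fix the line:
  b = (423 − 366) / (log₂ 16 − log₂ 7) = 57 / (4 − 2.8074) = 47.793 ms/bit
  a = 366 − 47.793 × 2.8074 = 231.828 ms
Then RT(3) = 231.828 + 47.793 × log₂ 3 = 231.828 + 47.793 × 1.5850 ≈ 307.578 ms.

307.6 ms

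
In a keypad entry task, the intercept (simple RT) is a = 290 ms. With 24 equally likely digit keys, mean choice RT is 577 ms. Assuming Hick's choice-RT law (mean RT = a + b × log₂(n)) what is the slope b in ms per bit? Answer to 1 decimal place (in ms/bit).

62.6 ms/bit

b = (577 − 290) / log₂(24) = 287 / 4.5850 = 62.596 ms/bit.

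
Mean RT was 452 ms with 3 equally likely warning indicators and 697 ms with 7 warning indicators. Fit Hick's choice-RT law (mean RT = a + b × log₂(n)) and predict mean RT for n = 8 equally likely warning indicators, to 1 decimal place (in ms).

RT is linear in log₂ n, so two points fix the line:
  b = (697 − 452) / (log₂ 7 − log₂ 3) = 245 / (2.8074 − 1.5850) = 200.427 ms/bit
  a = 452 − 200.427 × 1.5850 = 134.331 ms
Then RT(8) = 134.331 + 200.427 × log₂ 8 = 134.331 + 200.427 × 3 ≈ 735.611 ms.

735.6 ms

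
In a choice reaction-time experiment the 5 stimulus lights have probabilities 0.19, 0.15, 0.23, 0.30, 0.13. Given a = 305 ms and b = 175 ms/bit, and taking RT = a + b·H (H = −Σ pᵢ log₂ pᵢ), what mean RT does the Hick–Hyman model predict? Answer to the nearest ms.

700 ms

Entropy contributions −pᵢ log₂ pᵢ: 0.4552, 0.4105, 0.4877, 0.5211, 0.3826; sum H = 2.2572 bits.
RT = a + bH = 305 + 175·2.2572 = 700.01 ms.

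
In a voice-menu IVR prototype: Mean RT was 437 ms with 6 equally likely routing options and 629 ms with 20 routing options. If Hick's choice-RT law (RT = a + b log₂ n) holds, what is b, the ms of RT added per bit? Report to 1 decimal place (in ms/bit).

110.5 ms/bit

Slope: b = (629 − 437) / (log₂ 20 − log₂ 6) = 192/1.7370 = 110.538 ms/bit.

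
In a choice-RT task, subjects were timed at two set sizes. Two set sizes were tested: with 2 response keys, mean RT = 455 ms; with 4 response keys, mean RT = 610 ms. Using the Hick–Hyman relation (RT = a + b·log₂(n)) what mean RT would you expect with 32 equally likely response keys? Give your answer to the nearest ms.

Solve the two-equation system in a and b:
  b = (610 − 455) / (log₂ 4 − log₂ 2) = 155 / (2 − 1) = 155 ms/bit
  a = 455 − 155 × 1 = 300 ms
Then RT(32) = 300 + 155 × log₂ 32 = 300 + 155 × 5 ≈ 1075.000 ms.

1075 ms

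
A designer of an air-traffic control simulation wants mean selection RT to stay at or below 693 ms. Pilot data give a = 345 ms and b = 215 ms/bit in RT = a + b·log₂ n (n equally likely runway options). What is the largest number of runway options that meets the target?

Set 345 + 215·log₂ n ≤ 693 → log₂ n ≤ (693 − 345)/215 = 1.6186.
So n ≤ 2^1.6186 = 3.071; the largest integer n is 3.

3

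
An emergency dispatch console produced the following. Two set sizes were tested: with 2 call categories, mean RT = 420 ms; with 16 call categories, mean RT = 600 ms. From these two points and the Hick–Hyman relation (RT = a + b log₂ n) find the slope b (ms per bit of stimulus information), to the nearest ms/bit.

60 ms/bit

b = (RT₂ − RT₁)/(log₂ n₂ − log₂ n₁) = (600 − 420)/(4 − 1) = 60 ms/bit.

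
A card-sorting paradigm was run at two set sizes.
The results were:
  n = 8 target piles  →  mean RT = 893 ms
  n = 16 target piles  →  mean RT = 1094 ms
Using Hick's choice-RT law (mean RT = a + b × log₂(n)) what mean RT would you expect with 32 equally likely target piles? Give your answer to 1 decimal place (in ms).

1295.0 ms

Fit slope and intercept:
  b = (1094 − 893) / (log₂ 16 − log₂ 8) = 201 / (4 − 3) = 201.000 ms/bit
  a = 893 − 201.000 × 3 = 290.000 ms
Then RT(32) = 290.000 + 201.000 × log₂ 32 = 290.000 + 201.000 × 5 ≈ 1295.000 ms.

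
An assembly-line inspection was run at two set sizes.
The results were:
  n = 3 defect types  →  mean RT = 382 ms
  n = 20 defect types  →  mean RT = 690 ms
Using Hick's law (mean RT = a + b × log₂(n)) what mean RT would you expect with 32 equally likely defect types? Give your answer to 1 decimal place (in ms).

766.3 ms

Fit slope and intercept:
  b = (690 − 382) / (log₂ 20 − log₂ 3) = 308 / (4.3219 − 1.5850) = 112.533 ms/bit
  a = 382 − 112.533 × 1.5850 = 203.639 ms
Then RT(32) = 203.639 + 112.533 × log₂ 32 = 203.639 + 112.533 × 5 ≈ 766.306 ms.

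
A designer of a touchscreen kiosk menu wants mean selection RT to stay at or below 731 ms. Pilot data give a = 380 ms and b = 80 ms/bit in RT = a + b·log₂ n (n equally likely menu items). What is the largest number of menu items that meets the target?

20

80·log₂ n ≤ 731 − 380 = 351, giving log₂ n ≤ 4.3875 and n ≤ 20.930. The largest whole number is 20.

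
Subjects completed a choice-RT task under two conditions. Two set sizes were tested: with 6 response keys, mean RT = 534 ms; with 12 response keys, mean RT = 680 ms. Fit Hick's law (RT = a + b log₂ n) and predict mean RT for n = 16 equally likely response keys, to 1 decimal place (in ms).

With log₂ n on the abscissa the relation is linear; from the two conditions:
  b = (680 − 534) / (log₂ 12 − log₂ 6) = 146 / (3.5850 − 2.5850) = 146.000 ms/bit
  a = 534 − 146.000 × 2.5850 = 156.595 ms
Then RT(16) = 156.595 + 146.000 × log₂ 16 = 156.595 + 146.000 × 4 ≈ 740.595 ms.

740.6 ms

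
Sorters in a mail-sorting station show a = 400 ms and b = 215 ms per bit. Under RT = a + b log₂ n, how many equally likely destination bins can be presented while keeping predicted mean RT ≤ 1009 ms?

215·log₂ n ≤ 1009 − 400 = 609, giving log₂ n ≤ 2.8326 and n ≤ 7.123. The largest whole number is 7.

7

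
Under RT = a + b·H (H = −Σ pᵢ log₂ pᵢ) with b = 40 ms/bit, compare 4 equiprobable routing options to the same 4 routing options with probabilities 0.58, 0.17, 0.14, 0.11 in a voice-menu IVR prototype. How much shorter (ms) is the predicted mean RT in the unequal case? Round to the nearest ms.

The RT saving is b·ΔH. Equiprobable H₀ = log₂(4) = 2.0000 bits; with the given probabilities H = 1.6378 bits.
b·(H₀ − H) = 40 × (2.0000 − 1.6378) = 14.49 ms.

14 ms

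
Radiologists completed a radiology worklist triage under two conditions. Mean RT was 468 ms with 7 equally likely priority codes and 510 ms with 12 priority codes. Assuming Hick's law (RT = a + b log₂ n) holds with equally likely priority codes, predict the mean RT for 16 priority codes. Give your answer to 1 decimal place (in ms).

RT is linear in log₂ n, so two points fix the line:
  b = (510 − 468) / (log₂ 12 − log₂ 7) = 42 / (3.5850 − 2.8074) = 54.012 ms/bit
  a = 468 − 54.012 × 2.8074 = 316.370 ms
Then RT(16) = 316.370 + 54.012 × log₂ 16 = 316.370 + 54.012 × 4 ≈ 532.417 ms.

532.4 ms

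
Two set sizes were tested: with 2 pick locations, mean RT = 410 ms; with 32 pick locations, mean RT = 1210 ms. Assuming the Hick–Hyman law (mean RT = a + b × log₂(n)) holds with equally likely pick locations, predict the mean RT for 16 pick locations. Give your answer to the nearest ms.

Solve the two-equation system in a and b:
  b = (1210 − 410) / (log₂ 32 − log₂ 2) = 800 / (5 − 1) = 200 ms/bit
  a = 410 − 200 × 1 = 210 ms
Then RT(16) = 210 + 200 × log₂ 16 = 210 + 200 × 4 ≈ 1010.000 ms.

1010 ms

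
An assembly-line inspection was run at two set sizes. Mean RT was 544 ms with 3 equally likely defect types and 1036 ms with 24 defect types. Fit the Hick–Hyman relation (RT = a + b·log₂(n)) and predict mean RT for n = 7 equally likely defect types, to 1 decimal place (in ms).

Solve the two-equation system in a and b:
  b = (1036 − 544) / (log₂ 24 − log₂ 3) = 492 / (4.5850 − 1.5850) = 164.000 ms/bit
  a = 544 − 164.000 × 1.5850 = 284.066 ms
Then RT(7) = 284.066 + 164.000 × log₂ 7 = 284.066 + 164.000 × 2.8074 ≈ 744.472 ms.

744.5 ms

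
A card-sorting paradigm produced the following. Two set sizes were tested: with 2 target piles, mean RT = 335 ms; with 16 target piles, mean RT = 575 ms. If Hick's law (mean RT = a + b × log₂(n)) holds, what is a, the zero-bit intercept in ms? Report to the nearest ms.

255 ms

b = (RT₂ − RT₁)/(log₂ n₂ − log₂ n₁) = (575 − 335)/(4 − 1) = 80 ms/bit.
Intercept: a = 335 − 80·log₂(2) = 255.000 ms.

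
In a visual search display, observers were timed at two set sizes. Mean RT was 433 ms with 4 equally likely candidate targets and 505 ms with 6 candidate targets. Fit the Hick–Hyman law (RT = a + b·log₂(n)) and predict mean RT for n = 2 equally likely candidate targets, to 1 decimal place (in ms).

Solve the two-equation system in a and b:
  b = (505 − 433) / (log₂ 6 − log₂ 4) = 72 / (2.5850 − 2) = 123.085 ms/bit
  a = 433 − 123.085 × 2 = 186.830 ms
Then RT(2) = 186.830 + 123.085 × log₂ 2 = 186.830 + 123.085 × 1 ≈ 309.915 ms.

309.9 ms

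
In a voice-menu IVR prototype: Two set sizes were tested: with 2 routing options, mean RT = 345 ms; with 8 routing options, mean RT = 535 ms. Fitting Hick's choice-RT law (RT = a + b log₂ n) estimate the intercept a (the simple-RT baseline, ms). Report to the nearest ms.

250 ms

Slope: b = (535 − 345) / (log₂ 8 − log₂ 2) = 190/2.0000 = 95 ms/bit.
Intercept: a = 345 − 95·log₂(2) = 250.000 ms.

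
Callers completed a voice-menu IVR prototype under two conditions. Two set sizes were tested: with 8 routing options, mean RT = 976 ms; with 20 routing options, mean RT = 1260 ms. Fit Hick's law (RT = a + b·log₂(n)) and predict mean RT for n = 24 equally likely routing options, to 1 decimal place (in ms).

1316.5 ms

Fit slope and intercept:
  b = (1260 − 976) / (log₂ 20 − log₂ 8) = 284 / (4.3219 − 3) = 214.838 ms/bit
  a = 976 − 214.838 × 3 = 331.487 ms
Then RT(24) = 331.487 + 214.838 × log₂ 24 = 331.487 + 214.838 × 4.5850 ≈ 1316.510 ms.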